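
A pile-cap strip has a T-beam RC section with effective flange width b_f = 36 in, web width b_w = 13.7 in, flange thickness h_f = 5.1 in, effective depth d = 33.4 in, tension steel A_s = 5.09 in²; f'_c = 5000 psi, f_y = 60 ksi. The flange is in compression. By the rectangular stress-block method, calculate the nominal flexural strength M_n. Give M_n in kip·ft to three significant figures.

M_n ≈ 825 kip·ft

Tension: T = A_s f_y = 5.09 × 60 = 305.4 kips.
Try a within the flange: a = T/(0.85 f'_c b_f) = 305.4/(0.85 × 5 × 36) = 1.996 in.
Since a = 1.996 ≤ h_f = 5.1 in, the stress block lies entirely in the flange; analyse as a rectangular beam of width b_f.
M_n = T(d − a/2) = 305.4 × (33.4 − 0.998) = 9895.6 kip·in.
M_n = 9895.6/12 = 824.63 kip·ft.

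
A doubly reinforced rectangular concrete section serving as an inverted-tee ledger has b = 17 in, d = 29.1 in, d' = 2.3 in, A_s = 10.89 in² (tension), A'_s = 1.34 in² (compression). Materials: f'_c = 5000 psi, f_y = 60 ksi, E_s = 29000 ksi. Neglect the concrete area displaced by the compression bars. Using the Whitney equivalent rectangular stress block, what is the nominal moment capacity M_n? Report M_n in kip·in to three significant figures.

Assume both steels yield.
a = (A_s − A'_s) f_y/(0.85 f'_c b) = (10.89 − 1.34) × 60/(0.85 × 5 × 17) = 7.931 in.
c = a/β₁ = 7.931/0.8 = 9.914 in; ε'_s = 0.003(c − d')/c = 0.0023 ≥ ε_y = 0.0021, so the compression steel yields.
M_n = (A_s − A'_s) f_y (d − a/2) + A'_s f_y (d − d') = 573 × (29.1 − 3.9655) + 80.4 × (29.1 − 2.3) = 14402.1 + 2154.7 = 16556.8 kip·in.

M_n ≈ 16600 kip·in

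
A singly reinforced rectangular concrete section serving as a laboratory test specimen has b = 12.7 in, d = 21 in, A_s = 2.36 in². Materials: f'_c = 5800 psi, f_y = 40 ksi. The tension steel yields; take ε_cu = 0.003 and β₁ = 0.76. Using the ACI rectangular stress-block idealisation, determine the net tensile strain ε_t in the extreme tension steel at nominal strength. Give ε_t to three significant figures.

ε_t ≈ 0.0288

a = A_s f_y/(0.85 f'_c b) = 1.508 in.
β₁ = 0.76, so c = a/β₁ = 1.508/0.76 = 1.984 in.
From the linear strain diagram with ε_cu = 0.003: ε_t = 0.003 (d − c)/c = 0.003 × (21 − 1.984)/1.984 = 0.0288.
Since ε_t ≥ 0.005, the section is tension-controlled.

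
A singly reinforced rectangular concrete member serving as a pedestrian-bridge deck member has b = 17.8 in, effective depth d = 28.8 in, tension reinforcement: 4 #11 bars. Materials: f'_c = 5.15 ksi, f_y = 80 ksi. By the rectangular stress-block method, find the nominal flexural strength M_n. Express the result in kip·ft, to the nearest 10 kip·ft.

A_s = 4 × 1.56 = 6.24 in².
T = A_s f_y = 6.24 × 80 = 499.2 kips.
a = T/(0.85 f'_c b) = 499.2/(0.85 × 5.15 × 17.8) = 6.407 in.
M_n = T(d − a/2) = 499.2 × (28.8 − 3.2035) = 12777.8 kip·in = 12777.8/12 = 1064.82 kip·ft.

M_n ≈ 1060 kip·ft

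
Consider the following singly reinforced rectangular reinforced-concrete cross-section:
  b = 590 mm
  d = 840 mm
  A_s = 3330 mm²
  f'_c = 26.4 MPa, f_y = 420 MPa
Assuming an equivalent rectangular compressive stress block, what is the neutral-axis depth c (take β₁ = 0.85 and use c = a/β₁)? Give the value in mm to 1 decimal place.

c ≈ 124.3 mm

T = A_s f_y = 3330 × 420 = 1398600 N = 1398.6 kN.
Setting C = 0.85 f'_c a b equal to T: a = 1398600/(0.85 × 26.4 × 590) = 105.638 mm.
With β₁ = 0.85, c = a/β₁ = 105.638/0.85 = 124.3 mm.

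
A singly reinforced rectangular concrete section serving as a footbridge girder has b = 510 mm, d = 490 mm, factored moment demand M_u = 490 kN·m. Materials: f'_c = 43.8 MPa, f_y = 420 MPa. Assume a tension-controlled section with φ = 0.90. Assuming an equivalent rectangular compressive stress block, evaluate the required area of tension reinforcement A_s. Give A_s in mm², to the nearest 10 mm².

A_s ≈ 2830 mm²

M_n = M_u/φ = 490/0.90 = 544.444 kN·m.
With M_n = 0.85 f'_c a b (d − a/2), solve the quadratic for a:
a = d − √(d² − 2M_n/(0.85 f'_c b)) = 490 − √(490² − 2 × 544.444×10⁶/(0.85 × 43.8 × 510)) = 62.51 mm.
A_s = 0.85 f'_c a b / f_y = 0.85 × 43.8 × 62.51 × 510 / 420 = 2825.9 mm².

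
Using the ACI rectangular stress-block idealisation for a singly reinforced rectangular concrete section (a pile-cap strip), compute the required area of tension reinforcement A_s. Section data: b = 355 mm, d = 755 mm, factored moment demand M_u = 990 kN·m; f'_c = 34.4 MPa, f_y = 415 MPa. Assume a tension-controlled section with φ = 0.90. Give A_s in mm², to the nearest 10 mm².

M_n = M_u/φ = 990/0.90 = 1100 kN·m.
With M_n = 0.85 f'_c a b (d − a/2), solve the quadratic for a:
a = d − √(d² − 2M_n/(0.85 f'_c b)) = 755 − √(755² − 2 × 1100×10⁶/(0.85 × 34.4 × 355)) = 156.60 mm.
A_s = 0.85 f'_c a b / f_y = 0.85 × 34.4 × 156.60 × 355 / 415 = 3917.0 mm².

A_s ≈ 3920 mm²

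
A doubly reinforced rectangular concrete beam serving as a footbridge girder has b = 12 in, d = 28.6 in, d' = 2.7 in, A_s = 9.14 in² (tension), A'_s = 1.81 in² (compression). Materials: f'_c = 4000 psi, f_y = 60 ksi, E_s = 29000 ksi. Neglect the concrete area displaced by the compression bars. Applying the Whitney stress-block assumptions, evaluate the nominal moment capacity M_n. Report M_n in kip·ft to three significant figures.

M_n ≈ 1090 kip·ft

Assume both steels yield.
a = (A_s − A'_s) f_y/(0.85 f'_c b) = (9.14 − 1.81) × 60/(0.85 × 4 × 12) = 10.779 in.
c = a/β₁ = 10.779/0.85 = 12.681 in; ε'_s = 0.003(c − d')/c = 0.0024 ≥ ε_y = 0.0021, so the compression steel yields.
M_n = (A_s − A'_s) f_y (d − a/2) + A'_s f_y (d − d') = 439.8 × (28.6 − 5.3895) + 108.6 × (28.6 − 2.7) = 10208.0 + 2812.7 = 13020.7 kip·in = 13020.7/12 = 1085.06 kip·ft.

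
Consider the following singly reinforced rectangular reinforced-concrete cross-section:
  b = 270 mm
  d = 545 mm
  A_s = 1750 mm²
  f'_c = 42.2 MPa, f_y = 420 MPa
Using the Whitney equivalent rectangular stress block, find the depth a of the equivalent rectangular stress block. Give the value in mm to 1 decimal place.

a ≈ 75.9 mm

T = A_s f_y = 1750 × 420 = 735000 N = 735 kN.
Setting C = 0.85 f'_c a b equal to T: a = 735000/(0.85 × 42.2 × 270) = 75.9 mm.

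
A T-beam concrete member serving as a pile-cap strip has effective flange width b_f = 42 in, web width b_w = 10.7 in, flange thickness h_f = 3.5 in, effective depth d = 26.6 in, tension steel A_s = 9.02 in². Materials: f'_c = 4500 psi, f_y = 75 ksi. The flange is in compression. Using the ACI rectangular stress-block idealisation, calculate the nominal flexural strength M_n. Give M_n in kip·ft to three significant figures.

Tension: T = A_s f_y = 9.02 × 75 = 676.5 kips.
Try a within the flange: a = T/(0.85 f'_c b_f) = 676.5/(0.85 × 4.5 × 42) = 4.211 in.
a = 4.211 > h_f = 3.5 in: the block extends into the web. Split into flange-overhang and web parts.
C_f = 0.85 f'_c (b_f − b_w) h_f = 0.85 × 4.5 × (42 − 10.7) × 3.5 = 419.0 kips.
Remaining web compression depth: a_w = (T − C_f)/(0.85 f'_c b_w) = (676.5 − 419.0)/(0.85 × 4.5 × 10.7) = 6.292 in.
M_n = C_f(d − h_f/2) + (T − C_f)(d − a_w/2) = 419.0 × (26.6 − 1.75) + 257.5 × (26.6 − 3.146) = 10412.2 + 6039.4 = 16451.6 kip·in.
M_n = 16451.6/12 = 1370.97 kip·ft.

M_n ≈ 1370 kip·ft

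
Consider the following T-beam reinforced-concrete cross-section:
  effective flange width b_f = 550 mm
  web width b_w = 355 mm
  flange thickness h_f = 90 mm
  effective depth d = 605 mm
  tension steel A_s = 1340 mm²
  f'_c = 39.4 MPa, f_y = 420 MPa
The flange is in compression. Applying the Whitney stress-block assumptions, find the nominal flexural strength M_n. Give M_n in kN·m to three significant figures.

Tension: T = A_s f_y = 1340 × 420 = 562800 N.
Try a within the flange: a = T/(0.85 f'_c b_f) = 562800/(0.85 × 39.4 × 550) = 30.55 mm.
Since a = 30.55 ≤ h_f = 90 mm, the stress block lies entirely in the flange; analyse as a rectangular beam of width b_f.
M_n = T(d − a/2) = 562800 × (605 − 15.275) = 331.90 × 10⁶ N·mm.
M_n = 331.90 kN·m.

M_n ≈ 332 kN·m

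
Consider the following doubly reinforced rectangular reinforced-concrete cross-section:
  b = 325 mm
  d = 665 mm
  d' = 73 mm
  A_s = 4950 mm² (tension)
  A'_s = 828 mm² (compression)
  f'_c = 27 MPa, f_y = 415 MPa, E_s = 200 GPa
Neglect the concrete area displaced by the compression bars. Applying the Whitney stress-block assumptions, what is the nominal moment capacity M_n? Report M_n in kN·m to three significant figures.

M_n ≈ 1140 kN·m

Assume both tension and compression steel yield.
Net tension couple steel: A_s − A'_s = 4122 mm².
a = (A_s − A'_s) f_y / (0.85 f'_c b) = 1710630/(0.85 × 27 × 325) = 229.35 mm.
c = a/β₁ = 229.35/0.85 = 269.82 mm; ε'_s = 0.003(c − d')/c = 0.0022 ≥ f_y/E_s = 0.0021, so compression steel does yield.
M_n = (A_s − A'_s) f_y (d − a/2) + A'_s f_y (d − d') = [1710630 × (665 − 114.675) + 343620 × (665 − 73)] × 10⁻⁶ = 941.40 + 203.42 = 1144.82 kN·m.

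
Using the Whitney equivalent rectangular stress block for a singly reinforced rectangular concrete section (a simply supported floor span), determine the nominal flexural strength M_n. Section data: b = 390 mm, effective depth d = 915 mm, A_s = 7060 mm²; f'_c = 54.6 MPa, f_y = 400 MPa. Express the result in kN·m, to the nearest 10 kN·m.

M_n ≈ 2360 kN·m

T = A_s f_y = 7060 × 400 = 2824000 N = 2824 kN.
From C = T: a = T/(0.85 f'_c b) = 2824000/(0.85 × 54.6 × 390) = 156.02 mm.
M_n = T(d − a/2) = 2824 kN × (915 − 78.01) mm = 2363.66 kN·m.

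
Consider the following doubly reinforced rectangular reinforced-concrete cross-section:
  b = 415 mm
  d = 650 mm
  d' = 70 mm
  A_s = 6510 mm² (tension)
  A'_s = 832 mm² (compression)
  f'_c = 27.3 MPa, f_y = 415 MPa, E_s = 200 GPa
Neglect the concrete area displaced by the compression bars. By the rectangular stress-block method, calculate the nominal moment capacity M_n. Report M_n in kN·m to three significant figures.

M_n ≈ 1440 kN·m

Assume both tension and compression steel yield.
Net tension couple steel: A_s − A'_s = 5678 mm².
a = (A_s − A'_s) f_y / (0.85 f'_c b) = 2356370/(0.85 × 27.3 × 415) = 244.69 mm.
c = a/β₁ = 244.69/0.85 = 287.87 mm; ε'_s = 0.003(c − d')/c = 0.0023 ≥ f_y/E_s = 0.0021, so compression steel does yield.
M_n = (A_s − A'_s) f_y (d − a/2) + A'_s f_y (d − d') = [2356370 × (650 − 122.345) + 345280 × (650 − 70)] × 10⁻⁶ = 1243.35 + 200.26 = 1443.61 kN·m.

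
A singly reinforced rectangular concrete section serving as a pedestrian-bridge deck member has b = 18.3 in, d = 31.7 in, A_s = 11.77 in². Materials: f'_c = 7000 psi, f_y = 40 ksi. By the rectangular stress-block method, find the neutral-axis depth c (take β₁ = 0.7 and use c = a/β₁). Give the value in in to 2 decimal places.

T = A_s f_y = 11.77 × 40 = 470.8 kips.
a = T/(0.85 f'_c b) = 470.8/(0.85 × 7 × 18.3) = 4.3238 in.
With β₁ = 0.7, c = a/β₁ = 4.3238/0.7 = 6.18 in.

c ≈ 6.18 in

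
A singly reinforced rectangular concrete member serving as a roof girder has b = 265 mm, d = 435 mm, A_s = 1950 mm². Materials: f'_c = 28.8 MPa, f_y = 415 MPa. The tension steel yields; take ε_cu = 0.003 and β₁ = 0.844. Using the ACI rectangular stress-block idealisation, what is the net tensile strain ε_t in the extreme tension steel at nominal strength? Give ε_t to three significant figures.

ε_t ≈ 0.00583

a = A_s f_y/(0.85 f'_c b) = 124.75 mm.
β₁ = 0.844, so c = a/β₁ = 124.75/0.844 = 147.81 mm.
From the linear strain diagram with ε_cu = 0.003: ε_t = 0.003 (d − c)/c = 0.003 × (435 − 147.81)/147.81 = 0.00583.
Since ε_t ≥ 0.005, the section is tension-controlled.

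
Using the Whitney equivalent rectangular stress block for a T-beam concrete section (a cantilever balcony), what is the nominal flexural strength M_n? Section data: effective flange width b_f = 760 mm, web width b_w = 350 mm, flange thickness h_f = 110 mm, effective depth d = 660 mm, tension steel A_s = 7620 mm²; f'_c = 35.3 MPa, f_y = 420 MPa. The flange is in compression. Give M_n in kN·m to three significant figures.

M_n ≈ 1880 kN·m

Tension: T = A_s f_y = 7620 × 420 = 3200400 N.
Try a within the flange: a = T/(0.85 f'_c b_f) = 3200400/(0.85 × 35.3 × 760) = 140.35 mm.
a = 140.35 > h_f = 110 mm: the block extends into the web. Split into flange-overhang and web parts.
C_f = 0.85 f'_c (b_f − b_w) h_f = 0.85 × 35.3 × (760 − 350) × 110 = 1353226 N.
Remaining web compression depth: a_w = (T − C_f)/(0.85 f'_c b_w) = (3200400 − 1353226)/(0.85 × 35.3 × 350) = 175.89 mm.
M_n = C_f(d − h_f/2) + (T − C_f)(d − a_w/2) = 1353226 × (660 − 55) + 1847174 × (660 − 87.945) = 818.70 + 1056.69 = 1875.39 × 10⁶ N·mm.
M_n = 1875.39 kN·m.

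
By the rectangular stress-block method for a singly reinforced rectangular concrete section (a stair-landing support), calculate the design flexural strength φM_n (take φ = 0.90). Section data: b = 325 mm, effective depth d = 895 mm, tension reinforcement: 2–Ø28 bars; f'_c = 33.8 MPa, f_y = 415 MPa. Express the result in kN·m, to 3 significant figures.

A_s = 2 × 616 = 1232 mm².
T = A_s f_y = 1232 × 415 = 511280 N = 511.28 kN.
From C = T: a = T/(0.85 f'_c b) = 511280/(0.85 × 33.8 × 325) = 54.76 mm.
M_n = T(d − a/2) = 511.28 kN × (895 − 27.38) mm = 443.60 kN·m.
φM_n = 0.90 × 443.60 = 399.24 kN·m.

φM_n ≈ 399 kN·m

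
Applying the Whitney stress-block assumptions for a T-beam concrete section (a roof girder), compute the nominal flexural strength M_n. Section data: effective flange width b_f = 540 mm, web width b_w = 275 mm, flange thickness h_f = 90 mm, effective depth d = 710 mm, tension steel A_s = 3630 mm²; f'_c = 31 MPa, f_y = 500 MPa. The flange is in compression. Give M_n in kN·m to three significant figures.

M_n ≈ 1160 kN·m

Tension: T = A_s f_y = 3630 × 500 = 1815000 N.
Try a within the flange: a = T/(0.85 f'_c b_f) = 1815000/(0.85 × 31 × 540) = 127.56 mm.
a = 127.56 > h_f = 90 mm: the block extends into the web. Split into flange-overhang and web parts.
C_f = 0.85 f'_c (b_f − b_w) h_f = 0.85 × 31 × (540 − 275) × 90 = 628448 N.
Remaining web compression depth: a_w = (T − C_f)/(0.85 f'_c b_w) = (1815000 − 628448)/(0.85 × 31 × 275) = 163.75 mm.
M_n = C_f(d − h_f/2) + (T − C_f)(d − a_w/2) = 628448 × (710 − 45) + 1186552 × (710 − 81.875) = 417.92 + 745.30 = 1163.22 × 10⁶ N·mm.
M_n = 1163.22 kN·m.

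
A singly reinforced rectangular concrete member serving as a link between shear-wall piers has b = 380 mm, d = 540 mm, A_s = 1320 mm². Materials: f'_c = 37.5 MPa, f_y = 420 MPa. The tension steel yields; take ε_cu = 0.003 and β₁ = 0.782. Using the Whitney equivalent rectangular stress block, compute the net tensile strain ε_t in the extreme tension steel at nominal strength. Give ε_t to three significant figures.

a = A_s f_y/(0.85 f'_c b) = 45.77 mm.
β₁ = 0.782, so c = a/β₁ = 45.77/0.782 = 58.53 mm.
From the linear strain diagram with ε_cu = 0.003: ε_t = 0.003 (d − c)/c = 0.003 × (540 − 58.53)/58.53 = 0.0247.
Since ε_t ≥ 0.005, the section is tension-controlled.

ε_t ≈ 0.0247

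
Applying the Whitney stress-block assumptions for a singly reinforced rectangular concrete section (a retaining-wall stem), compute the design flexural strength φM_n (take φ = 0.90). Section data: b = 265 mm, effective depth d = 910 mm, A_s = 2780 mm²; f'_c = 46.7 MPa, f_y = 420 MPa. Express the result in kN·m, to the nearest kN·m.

T = A_s f_y = 2780 × 420 = 1167600 N = 1167.6 kN.
From C = T: a = T/(0.85 f'_c b) = 1167600/(0.85 × 46.7 × 265) = 111.00 mm.
M_n = T(d − a/2) = 1167.6 kN × (910 − 55.5) mm = 997.71 kN·m.
φM_n = 0.90 × 997.71 = 897.94 kN·m.

φM_n ≈ 898 kN·m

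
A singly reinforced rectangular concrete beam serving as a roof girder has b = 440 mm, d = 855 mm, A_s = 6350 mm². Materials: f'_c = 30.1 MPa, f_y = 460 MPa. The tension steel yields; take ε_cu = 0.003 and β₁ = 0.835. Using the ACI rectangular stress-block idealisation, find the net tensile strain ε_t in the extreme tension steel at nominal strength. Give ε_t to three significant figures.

a = A_s f_y/(0.85 f'_c b) = 259.47 mm.
β₁ = 0.835, so c = a/β₁ = 259.47/0.835 = 310.74 mm.
From the linear strain diagram with ε_cu = 0.003: ε_t = 0.003 (d − c)/c = 0.003 × (855 − 310.74)/310.74 = 0.00525.
Since ε_t ≥ 0.005, the section is tension-controlled.

ε_t ≈ 0.00525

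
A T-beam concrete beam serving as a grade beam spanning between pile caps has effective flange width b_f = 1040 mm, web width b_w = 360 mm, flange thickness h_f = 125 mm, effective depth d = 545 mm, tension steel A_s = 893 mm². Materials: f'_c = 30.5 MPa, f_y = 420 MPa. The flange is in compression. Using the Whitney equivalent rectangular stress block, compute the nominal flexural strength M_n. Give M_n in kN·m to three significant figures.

Tension: T = A_s f_y = 893 × 420 = 375060 N.
Try a within the flange: a = T/(0.85 f'_c b_f) = 375060/(0.85 × 30.5 × 1040) = 13.91 mm.
Since a = 13.91 ≤ h_f = 125 mm, the stress block lies entirely in the flange; analyse as a rectangular beam of width b_f.
M_n = T(d − a/2) = 375060 × (545 − 6.955) = 201.80 × 10⁶ N·mm.
M_n = 201.80 kN·m.

M_n ≈ 202 kN·m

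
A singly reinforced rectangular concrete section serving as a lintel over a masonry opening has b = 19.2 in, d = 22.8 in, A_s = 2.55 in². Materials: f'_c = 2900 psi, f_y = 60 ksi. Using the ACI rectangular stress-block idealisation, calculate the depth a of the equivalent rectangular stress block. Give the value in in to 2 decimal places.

a ≈ 3.23 in

T = A_s f_y = 2.55 × 60 = 153 kips.
a = T/(0.85 f'_c b) = 153/(0.85 × 2.9 × 19.2) = 3.23 in.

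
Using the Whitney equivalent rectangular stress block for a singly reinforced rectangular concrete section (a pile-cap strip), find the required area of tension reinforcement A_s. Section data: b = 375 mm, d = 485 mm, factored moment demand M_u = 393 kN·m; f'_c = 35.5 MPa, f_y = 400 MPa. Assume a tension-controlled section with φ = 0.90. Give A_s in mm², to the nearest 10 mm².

M_n = M_u/φ = 393/0.90 = 436.667 kN·m.
With M_n = 0.85 f'_c a b (d − a/2), solve the quadratic for a:
a = d − √(d² − 2M_n/(0.85 f'_c b)) = 485 − √(485² − 2 × 436.667×10⁶/(0.85 × 35.5 × 375)) = 87.45 mm.
A_s = 0.85 f'_c a b / f_y = 0.85 × 35.5 × 87.45 × 375 / 400 = 2473.9 mm².

A_s ≈ 2470 mm²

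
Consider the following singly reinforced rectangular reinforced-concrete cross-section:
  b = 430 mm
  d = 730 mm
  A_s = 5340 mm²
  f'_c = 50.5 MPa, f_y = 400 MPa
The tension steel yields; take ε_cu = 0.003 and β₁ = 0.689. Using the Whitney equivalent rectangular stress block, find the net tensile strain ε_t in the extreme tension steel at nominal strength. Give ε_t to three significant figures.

a = A_s f_y/(0.85 f'_c b) = 115.72 mm.
β₁ = 0.689, so c = a/β₁ = 115.72/0.689 = 167.95 mm.
From the linear strain diagram with ε_cu = 0.003: ε_t = 0.003 (d − c)/c = 0.003 × (730 − 167.95)/167.95 = 0.0100.
Since ε_t ≥ 0.005, the section is tension-controlled.

ε_t ≈ 0.0100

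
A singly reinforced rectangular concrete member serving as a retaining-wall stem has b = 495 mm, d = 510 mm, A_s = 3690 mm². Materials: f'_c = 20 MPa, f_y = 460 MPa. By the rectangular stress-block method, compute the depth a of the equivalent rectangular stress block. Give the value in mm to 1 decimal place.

a ≈ 201.7 mm

T = A_s f_y = 3690 × 460 = 1697400 N = 1697.4 kN.
Setting C = 0.85 f'_c a b equal to T: a = 1697400/(0.85 × 20 × 495) = 201.7 mm.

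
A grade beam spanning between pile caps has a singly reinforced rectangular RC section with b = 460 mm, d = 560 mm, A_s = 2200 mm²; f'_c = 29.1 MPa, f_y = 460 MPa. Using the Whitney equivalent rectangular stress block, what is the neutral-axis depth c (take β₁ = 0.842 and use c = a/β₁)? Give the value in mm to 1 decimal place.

c ≈ 105.6 mm

T = A_s f_y = 2200 × 460 = 1012000 N = 1012 kN.
Setting C = 0.85 f'_c a b equal to T: a = 1012000/(0.85 × 29.1 × 460) = 88.943 mm.
With β₁ = 0.842, c = a/β₁ = 88.943/0.842 = 105.6 mm.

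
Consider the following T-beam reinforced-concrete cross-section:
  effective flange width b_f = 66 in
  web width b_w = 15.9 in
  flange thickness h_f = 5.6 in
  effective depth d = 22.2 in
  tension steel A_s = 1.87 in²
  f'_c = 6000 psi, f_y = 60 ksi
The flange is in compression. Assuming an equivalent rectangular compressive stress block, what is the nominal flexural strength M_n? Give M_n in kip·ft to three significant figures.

M_n ≈ 206 kip·ft

Tension: T = A_s f_y = 1.87 × 60 = 112.2 kips.
Try a within the flange: a = T/(0.85 f'_c b_f) = 112.2/(0.85 × 6 × 66) = 0.333 in.
Since a = 0.333 ≤ h_f = 5.6 in, the stress block lies entirely in the flange; analyse as a rectangular beam of width b_f.
M_n = T(d − a/2) = 112.2 × (22.2 − 0.1665) = 2472.2 kip·in.
M_n = 2472.2/12 = 206.02 kip·ft.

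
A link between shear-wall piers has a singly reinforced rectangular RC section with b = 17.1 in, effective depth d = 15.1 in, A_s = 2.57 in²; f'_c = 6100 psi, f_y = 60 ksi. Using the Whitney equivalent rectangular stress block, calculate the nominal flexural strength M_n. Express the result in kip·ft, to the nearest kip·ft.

T = A_s f_y = 2.57 × 60 = 154.2 kips.
a = T/(0.85 f'_c b) = 154.2/(0.85 × 6.1 × 17.1) = 1.739 in.
M_n = T(d − a/2) = 154.2 × (15.1 − 0.8695) = 2194.3 kip·in = 2194.3/12 = 182.86 kip·ft.

M_n ≈ 183 kip·ft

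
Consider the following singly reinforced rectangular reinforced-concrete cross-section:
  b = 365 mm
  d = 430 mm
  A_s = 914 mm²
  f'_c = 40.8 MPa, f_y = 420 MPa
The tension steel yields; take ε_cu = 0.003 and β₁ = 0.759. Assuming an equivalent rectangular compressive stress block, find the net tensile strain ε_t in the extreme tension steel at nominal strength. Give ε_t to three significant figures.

ε_t ≈ 0.0293

a = A_s f_y/(0.85 f'_c b) = 30.33 mm.
β₁ = 0.759, so c = a/β₁ = 30.33/0.759 = 39.96 mm.
From the linear strain diagram with ε_cu = 0.003: ε_t = 0.003 (d − c)/c = 0.003 × (430 − 39.96)/39.96 = 0.0293.
Since ε_t ≥ 0.005, the section is tension-controlled.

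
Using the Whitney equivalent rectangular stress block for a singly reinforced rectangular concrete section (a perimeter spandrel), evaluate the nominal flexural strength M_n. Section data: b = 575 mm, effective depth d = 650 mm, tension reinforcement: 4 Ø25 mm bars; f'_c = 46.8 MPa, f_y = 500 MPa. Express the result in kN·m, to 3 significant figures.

A_s = 4 × 491 = 1964 mm².
T = A_s f_y = 1964 × 500 = 982000 N = 982 kN.
From C = T: a = T/(0.85 f'_c b) = 982000/(0.85 × 46.8 × 575) = 42.93 mm.
M_n = T(d − a/2) = 982 kN × (650 − 21.465) mm = 617.22 kN·m.

M_n ≈ 617 kN·m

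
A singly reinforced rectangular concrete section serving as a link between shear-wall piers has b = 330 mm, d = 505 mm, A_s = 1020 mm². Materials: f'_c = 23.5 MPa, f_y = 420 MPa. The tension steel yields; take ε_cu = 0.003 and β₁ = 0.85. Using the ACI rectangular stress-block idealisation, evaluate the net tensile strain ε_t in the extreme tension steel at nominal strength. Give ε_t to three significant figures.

ε_t ≈ 0.0168

a = A_s f_y/(0.85 f'_c b) = 64.99 mm.
β₁ = 0.85, so c = a/β₁ = 64.99/0.85 = 76.46 mm.
From the linear strain diagram with ε_cu = 0.003: ε_t = 0.003 (d − c)/c = 0.003 × (505 − 76.46)/76.46 = 0.0168.
Since ε_t ≥ 0.005, the section is tension-controlled.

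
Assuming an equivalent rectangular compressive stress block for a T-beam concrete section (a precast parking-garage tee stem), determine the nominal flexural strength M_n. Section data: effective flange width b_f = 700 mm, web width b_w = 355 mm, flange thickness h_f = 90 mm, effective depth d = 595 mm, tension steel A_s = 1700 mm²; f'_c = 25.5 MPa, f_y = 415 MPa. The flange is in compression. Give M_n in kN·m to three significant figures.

Tension: T = A_s f_y = 1700 × 415 = 705500 N.
Try a within the flange: a = T/(0.85 f'_c b_f) = 705500/(0.85 × 25.5 × 700) = 46.50 mm.
Since a = 46.50 ≤ h_f = 90 mm, the stress block lies entirely in the flange; analyse as a rectangular beam of width b_f.
M_n = T(d − a/2) = 705500 × (595 − 23.25) = 403.37 × 10⁶ N·mm.
M_n = 403.37 kN·m.

M_n ≈ 403 kN·m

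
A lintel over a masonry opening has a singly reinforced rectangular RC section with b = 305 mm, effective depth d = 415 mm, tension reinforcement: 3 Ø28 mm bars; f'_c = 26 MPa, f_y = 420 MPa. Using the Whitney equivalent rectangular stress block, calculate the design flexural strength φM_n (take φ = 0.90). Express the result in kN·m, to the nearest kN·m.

φM_n ≈ 250 kN·m

A_s = 3 × 616 = 1848 mm².
T = A_s f_y = 1848 × 420 = 776160 N = 776.16 kN.
From C = T: a = T/(0.85 f'_c b) = 776160/(0.85 × 26 × 305) = 115.15 mm.
M_n = T(d − a/2) = 776.16 kN × (415 − 57.575) mm = 277.42 kN·m.
φM_n = 0.90 × 277.42 = 249.68 kN·m.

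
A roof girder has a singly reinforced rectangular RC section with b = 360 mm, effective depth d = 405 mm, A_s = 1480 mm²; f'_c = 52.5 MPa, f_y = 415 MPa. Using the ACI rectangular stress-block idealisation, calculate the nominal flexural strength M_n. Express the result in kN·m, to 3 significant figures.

M_n ≈ 237 kN·m

T = A_s f_y = 1480 × 415 = 614200 N = 614.2 kN.
From C = T: a = T/(0.85 f'_c b) = 614200/(0.85 × 52.5 × 360) = 38.23 mm.
M_n = T(d − a/2) = 614.2 kN × (405 − 19.115) mm = 237.01 kN·m.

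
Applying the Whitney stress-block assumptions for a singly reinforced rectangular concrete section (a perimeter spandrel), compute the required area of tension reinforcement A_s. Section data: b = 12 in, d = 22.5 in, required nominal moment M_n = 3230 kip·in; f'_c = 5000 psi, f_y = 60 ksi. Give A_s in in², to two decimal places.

A_s ≈ 2.56 in²

From M_n = 0.85 f'_c a b (d − a/2):
a = d − √(d² − 2M_n/(0.85 f'_c b)) = 22.5 − √(22.5² − 2 × 3230/(0.85 × 5 × 12)) = 3.017 in.
A_s = 0.85 f'_c a b / f_y = 0.85 × 5 × 3.017 × 12 / 60 = 2.564 in².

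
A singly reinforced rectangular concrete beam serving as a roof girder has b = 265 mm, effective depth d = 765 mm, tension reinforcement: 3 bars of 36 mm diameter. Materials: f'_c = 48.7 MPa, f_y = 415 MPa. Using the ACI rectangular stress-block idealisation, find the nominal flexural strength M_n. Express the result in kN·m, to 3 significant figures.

M_n ≈ 896 kN·m

A_s = 3 × 1018 = 3054 mm².
T = A_s f_y = 3054 × 415 = 1267410 N = 1267.41 kN.
From C = T: a = T/(0.85 f'_c b) = 1267410/(0.85 × 48.7 × 265) = 115.54 mm.
M_n = T(d − a/2) = 1267.41 kN × (765 − 57.77) mm = 896.35 kN·m.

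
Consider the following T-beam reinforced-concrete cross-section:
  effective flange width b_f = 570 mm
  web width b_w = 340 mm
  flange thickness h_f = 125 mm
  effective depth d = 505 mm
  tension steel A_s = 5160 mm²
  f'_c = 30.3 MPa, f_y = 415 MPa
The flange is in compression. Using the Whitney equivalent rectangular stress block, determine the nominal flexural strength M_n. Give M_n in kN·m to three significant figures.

Tension: T = A_s f_y = 5160 × 415 = 2141400 N.
Try a within the flange: a = T/(0.85 f'_c b_f) = 2141400/(0.85 × 30.3 × 570) = 145.87 mm.
a = 145.87 > h_f = 125 mm: the block extends into the web. Split into flange-overhang and web parts.
C_f = 0.85 f'_c (b_f − b_w) h_f = 0.85 × 30.3 × (570 − 340) × 125 = 740456 N.
Remaining web compression depth: a_w = (T − C_f)/(0.85 f'_c b_w) = (2141400 − 740456)/(0.85 × 30.3 × 340) = 159.99 mm.
M_n = C_f(d − h_f/2) + (T − C_f)(d − a_w/2) = 740456 × (505 − 62.5) + 1400944 × (505 − 79.995) = 327.65 + 595.41 = 923.06 × 10⁶ N·mm.
M_n = 923.06 kN·m.

M_n ≈ 923 kN·m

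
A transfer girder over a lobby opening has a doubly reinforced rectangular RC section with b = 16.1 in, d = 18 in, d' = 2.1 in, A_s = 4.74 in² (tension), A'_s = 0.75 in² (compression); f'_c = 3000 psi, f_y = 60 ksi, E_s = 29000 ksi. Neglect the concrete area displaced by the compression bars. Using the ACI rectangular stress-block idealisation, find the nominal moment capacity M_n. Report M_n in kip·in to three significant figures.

M_n ≈ 4330 kip·in

Assume both steels yield.
a = (A_s − A'_s) f_y/(0.85 f'_c b) = (4.74 − 0.75) × 60/(0.85 × 3 × 16.1) = 5.831 in.
c = a/β₁ = 5.831/0.85 = 6.860 in; ε'_s = 0.003(c − d')/c = 0.0021 ≥ ε_y = 0.0021, so the compression steel yields.
M_n = (A_s − A'_s) f_y (d − a/2) + A'_s f_y (d − d') = 239.4 × (18 − 2.9155) + 45 × (18 − 2.1) = 3611.2 + 715.5 = 4326.7 kip·in.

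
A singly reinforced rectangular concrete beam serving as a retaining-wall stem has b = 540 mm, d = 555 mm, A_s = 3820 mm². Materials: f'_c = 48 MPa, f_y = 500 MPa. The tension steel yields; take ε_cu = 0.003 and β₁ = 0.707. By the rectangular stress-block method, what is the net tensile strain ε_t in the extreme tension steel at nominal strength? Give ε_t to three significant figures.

a = A_s f_y/(0.85 f'_c b) = 86.69 mm.
β₁ = 0.707, so c = a/β₁ = 86.69/0.707 = 122.62 mm.
From the linear strain diagram with ε_cu = 0.003: ε_t = 0.003 (d − c)/c = 0.003 × (555 − 122.62)/122.62 = 0.0106.
Since ε_t ≥ 0.005, the section is tension-controlled.

ε_t ≈ 0.0106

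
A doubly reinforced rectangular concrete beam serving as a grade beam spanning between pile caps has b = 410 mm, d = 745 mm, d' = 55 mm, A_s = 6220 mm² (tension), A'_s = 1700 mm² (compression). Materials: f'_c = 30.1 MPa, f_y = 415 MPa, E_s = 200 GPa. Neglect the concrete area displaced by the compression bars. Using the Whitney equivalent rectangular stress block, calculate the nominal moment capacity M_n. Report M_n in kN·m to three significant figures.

M_n ≈ 1720 kN·m

Assume both tension and compression steel yield.
Net tension couple steel: A_s − A'_s = 4520 mm².
a = (A_s − A'_s) f_y / (0.85 f'_c b) = 1875800/(0.85 × 30.1 × 410) = 178.82 mm.
c = a/β₁ = 178.82/0.835 = 214.16 mm; ε'_s = 0.003(c − d')/c = 0.0022 ≥ f_y/E_s = 0.0021, so compression steel does yield.
M_n = (A_s − A'_s) f_y (d − a/2) + A'_s f_y (d − d') = [1875800 × (745 − 89.41) + 705500 × (745 − 55)] × 10⁻⁶ = 1229.76 + 486.80 = 1716.56 kN·m.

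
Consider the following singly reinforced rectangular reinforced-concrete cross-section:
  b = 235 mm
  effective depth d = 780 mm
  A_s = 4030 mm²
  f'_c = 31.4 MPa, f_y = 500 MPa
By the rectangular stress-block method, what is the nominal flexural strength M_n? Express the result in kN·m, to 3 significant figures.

T = A_s f_y = 4030 × 500 = 2015000 N = 2015 kN.
From C = T: a = T/(0.85 f'_c b) = 2015000/(0.85 × 31.4 × 235) = 321.26 mm.
M_n = T(d − a/2) = 2015 kN × (780 − 160.63) mm = 1248.03 kN·m.

M_n ≈ 1250 kN·m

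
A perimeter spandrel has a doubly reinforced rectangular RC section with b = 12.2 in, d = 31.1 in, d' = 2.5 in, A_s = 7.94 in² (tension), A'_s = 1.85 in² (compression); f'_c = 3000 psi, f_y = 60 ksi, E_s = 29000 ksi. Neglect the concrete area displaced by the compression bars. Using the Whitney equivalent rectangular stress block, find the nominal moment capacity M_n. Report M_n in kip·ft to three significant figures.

M_n ≈ 1030 kip·ft

Assume both steels yield.
a = (A_s − A'_s) f_y/(0.85 f'_c b) = (7.94 − 1.85) × 60/(0.85 × 3 × 12.2) = 11.745 in.
c = a/β₁ = 11.745/0.85 = 13.818 in; ε'_s = 0.003(c − d')/c = 0.0025 ≥ ε_y = 0.0021, so the compression steel yields.
M_n = (A_s − A'_s) f_y (d − a/2) + A'_s f_y (d − d') = 365.4 × (31.1 − 5.8725) + 111 × (31.1 − 2.5) = 9218.1 + 3174.6 = 12392.7 kip·in = 12392.7/12 = 1032.73 kip·ft.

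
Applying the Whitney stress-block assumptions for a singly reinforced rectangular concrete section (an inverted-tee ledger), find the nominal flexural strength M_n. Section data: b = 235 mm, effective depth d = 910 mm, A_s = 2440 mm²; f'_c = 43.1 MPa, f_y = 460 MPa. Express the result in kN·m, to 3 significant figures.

M_n ≈ 948 kN·m

T = A_s f_y = 2440 × 460 = 1122400 N = 1122.4 kN.
From C = T: a = T/(0.85 f'_c b) = 1122400/(0.85 × 43.1 × 235) = 130.37 mm.
M_n = T(d − a/2) = 1122.4 kN × (910 − 65.185) mm = 948.22 kN·m.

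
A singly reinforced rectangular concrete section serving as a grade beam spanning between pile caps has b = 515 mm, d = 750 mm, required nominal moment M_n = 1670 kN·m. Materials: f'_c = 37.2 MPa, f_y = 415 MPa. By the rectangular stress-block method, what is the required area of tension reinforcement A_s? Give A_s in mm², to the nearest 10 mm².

A_s ≈ 5970 mm²

With M_n = 0.85 f'_c a b (d − a/2), solve the quadratic for a:
a = d − √(d² − 2M_n/(0.85 f'_c b)) = 750 − √(750² − 2 × 1670×10⁶/(0.85 × 37.2 × 515)) = 152.18 mm.
A_s = 0.85 f'_c a b / f_y = 0.85 × 37.2 × 152.18 × 515 / 415 = 5971.4 mm².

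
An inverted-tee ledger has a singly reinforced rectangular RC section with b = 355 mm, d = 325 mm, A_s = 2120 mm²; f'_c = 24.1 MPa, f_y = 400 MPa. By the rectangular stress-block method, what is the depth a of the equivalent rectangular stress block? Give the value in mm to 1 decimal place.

T = A_s f_y = 2120 × 400 = 848000 N = 848 kN.
Setting C = 0.85 f'_c a b equal to T: a = 848000/(0.85 × 24.1 × 355) = 116.6 mm.

a ≈ 116.6 mm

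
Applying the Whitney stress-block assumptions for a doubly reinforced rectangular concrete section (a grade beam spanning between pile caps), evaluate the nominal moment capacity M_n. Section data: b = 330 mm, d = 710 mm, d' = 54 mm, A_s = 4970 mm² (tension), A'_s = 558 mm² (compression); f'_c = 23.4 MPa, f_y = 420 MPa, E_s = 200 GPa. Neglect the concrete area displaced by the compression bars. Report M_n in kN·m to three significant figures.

Assume both tension and compression steel yield.
Net tension couple steel: A_s − A'_s = 4412 mm².
a = (A_s − A'_s) f_y / (0.85 f'_c b) = 1853040/(0.85 × 23.4 × 330) = 282.32 mm.
c = a/β₁ = 282.32/0.85 = 332.14 mm; ε'_s = 0.003(c − d')/c = 0.0025 ≥ f_y/E_s = 0.0021, so compression steel does yield.
M_n = (A_s − A'_s) f_y (d − a/2) + A'_s f_y (d − d') = [1853040 × (710 − 141.16) + 234360 × (710 − 54)] × 10⁻⁶ = 1054.08 + 153.74 = 1207.82 kN·m.

M_n ≈ 1210 kN·m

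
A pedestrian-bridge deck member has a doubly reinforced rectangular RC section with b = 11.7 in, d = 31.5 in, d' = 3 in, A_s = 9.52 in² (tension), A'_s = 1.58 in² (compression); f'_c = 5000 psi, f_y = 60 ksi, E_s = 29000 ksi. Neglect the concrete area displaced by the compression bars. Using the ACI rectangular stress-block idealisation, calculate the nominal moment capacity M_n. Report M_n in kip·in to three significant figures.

M_n ≈ 15400 kip·in

Assume both steels yield.
a = (A_s − A'_s) f_y/(0.85 f'_c b) = (9.52 − 1.58) × 60/(0.85 × 5 × 11.7) = 9.581 in.
c = a/β₁ = 9.581/0.8 = 11.976 in; ε'_s = 0.003(c − d')/c = 0.0022 ≥ ε_y = 0.0021, so the compression steel yields.
M_n = (A_s − A'_s) f_y (d − a/2) + A'_s f_y (d − d') = 476.4 × (31.5 − 4.7905) + 94.8 × (31.5 − 3) = 12724.4 + 2701.8 = 15426.2 kip·in.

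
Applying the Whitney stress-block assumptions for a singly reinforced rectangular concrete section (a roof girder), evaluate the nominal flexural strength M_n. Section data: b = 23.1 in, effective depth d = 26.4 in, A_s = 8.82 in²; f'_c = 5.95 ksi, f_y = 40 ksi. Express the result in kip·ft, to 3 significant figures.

M_n ≈ 732 kip·ft

T = A_s f_y = 8.82 × 40 = 352.8 kips.
a = T/(0.85 f'_c b) = 352.8/(0.85 × 5.95 × 23.1) = 3.020 in.
M_n = T(d − a/2) = 352.8 × (26.4 − 1.51) = 8781.2 kip·in = 8781.2/12 = 731.77 kip·ft.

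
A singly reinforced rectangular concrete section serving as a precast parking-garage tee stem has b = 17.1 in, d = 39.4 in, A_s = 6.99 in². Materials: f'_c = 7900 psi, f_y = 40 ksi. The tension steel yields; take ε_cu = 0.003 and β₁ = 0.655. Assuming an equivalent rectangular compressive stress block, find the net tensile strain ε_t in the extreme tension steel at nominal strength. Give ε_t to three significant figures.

a = A_s f_y/(0.85 f'_c b) = 2.435 in.
β₁ = 0.655, so c = a/β₁ = 2.435/0.655 = 3.718 in.
From the linear strain diagram with ε_cu = 0.003: ε_t = 0.003 (d − c)/c = 0.003 × (39.4 − 3.718)/3.718 = 0.0288.
Since ε_t ≥ 0.005, the section is tension-controlled.

ε_t ≈ 0.0288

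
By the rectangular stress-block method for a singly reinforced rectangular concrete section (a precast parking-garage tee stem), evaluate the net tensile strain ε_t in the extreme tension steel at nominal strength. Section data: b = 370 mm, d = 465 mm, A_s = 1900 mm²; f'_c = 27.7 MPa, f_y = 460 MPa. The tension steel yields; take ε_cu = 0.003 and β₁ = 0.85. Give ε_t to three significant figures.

ε_t ≈ 0.00882

a = A_s f_y/(0.85 f'_c b) = 100.33 mm.
β₁ = 0.85, so c = a/β₁ = 100.33/0.85 = 118.04 mm.
From the linear strain diagram with ε_cu = 0.003: ε_t = 0.003 (d − c)/c = 0.003 × (465 − 118.04)/118.04 = 0.00882.
Since ε_t ≥ 0.005, the section is tension-controlled.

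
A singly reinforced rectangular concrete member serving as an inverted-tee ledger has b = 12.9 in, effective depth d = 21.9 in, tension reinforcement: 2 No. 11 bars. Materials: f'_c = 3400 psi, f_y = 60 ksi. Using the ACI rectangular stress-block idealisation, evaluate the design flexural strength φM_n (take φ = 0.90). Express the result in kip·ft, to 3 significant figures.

φM_n ≈ 272 kip·ft

A_s = 2 × 1.56 = 3.12 in².
T = A_s f_y = 3.12 × 60 = 187.2 kips.
a = T/(0.85 f'_c b) = 187.2/(0.85 × 3.4 × 12.9) = 5.021 in.
M_n = T(d − a/2) = 187.2 × (21.9 − 2.5105) = 3629.7 kip·in = 3629.7/12 = 302.48 kip·ft.
φM_n = 0.90 × 302.48 = 272.23 kip·ft.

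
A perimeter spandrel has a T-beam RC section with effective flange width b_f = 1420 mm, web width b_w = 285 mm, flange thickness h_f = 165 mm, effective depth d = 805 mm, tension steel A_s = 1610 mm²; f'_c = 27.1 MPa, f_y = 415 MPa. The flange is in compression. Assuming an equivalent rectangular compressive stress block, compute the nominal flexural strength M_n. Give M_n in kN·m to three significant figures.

M_n ≈ 531 kN·m

Tension: T = A_s f_y = 1610 × 415 = 668150 N.
Try a within the flange: a = T/(0.85 f'_c b_f) = 668150/(0.85 × 27.1 × 1420) = 20.43 mm.
Since a = 20.43 ≤ h_f = 165 mm, the stress block lies entirely in the flange; analyse as a rectangular beam of width b_f.
M_n = T(d − a/2) = 668150 × (805 − 10.215) = 531.04 × 10⁶ N·mm.
M_n = 531.04 kN·m.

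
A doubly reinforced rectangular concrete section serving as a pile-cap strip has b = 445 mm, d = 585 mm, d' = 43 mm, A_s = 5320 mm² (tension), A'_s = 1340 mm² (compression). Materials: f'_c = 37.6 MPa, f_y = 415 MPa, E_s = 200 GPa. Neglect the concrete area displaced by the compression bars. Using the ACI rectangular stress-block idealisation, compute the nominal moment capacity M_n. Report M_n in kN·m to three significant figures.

Assume both tension and compression steel yield.
Net tension couple steel: A_s − A'_s = 3980 mm².
a = (A_s − A'_s) f_y / (0.85 f'_c b) = 1651700/(0.85 × 37.6 × 445) = 116.14 mm.
c = a/β₁ = 116.14/0.781 = 148.71 mm; ε'_s = 0.003(c − d')/c = 0.0021 ≥ f_y/E_s = 0.0021, so compression steel does yield.
M_n = (A_s − A'_s) f_y (d − a/2) + A'_s f_y (d − d') = [1651700 × (585 − 58.07) + 556100 × (585 − 43)] × 10⁻⁶ = 870.33 + 301.41 = 1171.74 kN·m.

M_n ≈ 1170 kN·m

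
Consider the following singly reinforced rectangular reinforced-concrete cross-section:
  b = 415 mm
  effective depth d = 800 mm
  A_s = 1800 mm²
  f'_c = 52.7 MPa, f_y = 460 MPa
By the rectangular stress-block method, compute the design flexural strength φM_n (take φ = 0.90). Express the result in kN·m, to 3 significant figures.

T = A_s f_y = 1800 × 460 = 828000 N = 828 kN.
From C = T: a = T/(0.85 f'_c b) = 828000/(0.85 × 52.7 × 415) = 44.54 mm.
M_n = T(d − a/2) = 828 kN × (800 − 22.27) mm = 643.96 kN·m.
φM_n = 0.90 × 643.96 = 579.56 kN·m.

φM_n ≈ 580 kN·m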